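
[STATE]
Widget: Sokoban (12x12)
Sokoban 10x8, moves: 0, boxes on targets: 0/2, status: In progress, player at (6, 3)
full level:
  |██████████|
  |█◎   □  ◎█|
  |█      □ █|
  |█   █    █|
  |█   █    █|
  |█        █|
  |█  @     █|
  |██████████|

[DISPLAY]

██████████  
█◎   □  ◎█  
█      □ █  
█   █    █  
█   █    █  
█        █  
█  @     █  
██████████  
Moves: 0  0/
            
            
            


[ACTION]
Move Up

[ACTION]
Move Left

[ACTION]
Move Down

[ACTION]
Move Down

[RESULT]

██████████  
█◎   □  ◎█  
█      □ █  
█   █    █  
█   █    █  
█        █  
█ @      █  
██████████  
Moves: 3  0/
            
            
            


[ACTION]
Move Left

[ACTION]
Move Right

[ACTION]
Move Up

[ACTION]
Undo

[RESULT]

██████████  
█◎   □  ◎█  
█      □ █  
█   █    █  
█   █    █  
█        █  
█ @      █  
██████████  
Moves: 5  0/
            
            
            


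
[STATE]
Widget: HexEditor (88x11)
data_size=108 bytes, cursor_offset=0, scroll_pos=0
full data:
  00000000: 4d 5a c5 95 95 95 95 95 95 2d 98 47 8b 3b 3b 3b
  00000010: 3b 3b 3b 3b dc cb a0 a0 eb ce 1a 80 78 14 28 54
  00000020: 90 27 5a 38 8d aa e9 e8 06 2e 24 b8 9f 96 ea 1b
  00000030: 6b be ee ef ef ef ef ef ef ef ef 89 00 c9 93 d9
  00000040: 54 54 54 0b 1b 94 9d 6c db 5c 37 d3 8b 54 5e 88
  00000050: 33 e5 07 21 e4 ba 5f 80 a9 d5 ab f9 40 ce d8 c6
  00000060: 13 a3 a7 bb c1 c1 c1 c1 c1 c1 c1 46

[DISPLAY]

00000000  4D 5a c5 95 95 95 95 95  95 2d 98 47 8b 3b 3b 3b  |MZ.......-.G.;;;|          
00000010  3b 3b 3b 3b dc cb a0 a0  eb ce 1a 80 78 14 28 54  |;;;;........x.(T|          
00000020  90 27 5a 38 8d aa e9 e8  06 2e 24 b8 9f 96 ea 1b  |.'Z8......$.....|          
00000030  6b be ee ef ef ef ef ef  ef ef ef 89 00 c9 93 d9  |k...............|          
00000040  54 54 54 0b 1b 94 9d 6c  db 5c 37 d3 8b 54 5e 88  |TTT....l.\7..T^.|          
00000050  33 e5 07 21 e4 ba 5f 80  a9 d5 ab f9 40 ce d8 c6  |3..!.._.....@...|          
00000060  13 a3 a7 bb c1 c1 c1 c1  c1 c1 c1 46              |...........F    |          
                                                                                        
                                                                                        
                                                                                        
                                                                                        


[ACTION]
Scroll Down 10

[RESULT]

00000060  13 a3 a7 bb c1 c1 c1 c1  c1 c1 c1 46              |...........F    |          
                                                                                        
                                                                                        
                                                                                        
                                                                                        
                                                                                        
                                                                                        
                                                                                        
                                                                                        
                                                                                        
                                                                                        


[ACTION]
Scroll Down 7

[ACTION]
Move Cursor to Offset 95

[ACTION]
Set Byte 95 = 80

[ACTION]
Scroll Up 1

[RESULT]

00000050  33 e5 07 21 e4 ba 5f 80  a9 d5 ab f9 40 ce d8 80  |3..!.._.....@...|          
00000060  13 a3 a7 bb c1 c1 c1 c1  c1 c1 c1 46              |...........F    |          
                                                                                        
                                                                                        
                                                                                        
                                                                                        
                                                                                        
                                                                                        
                                                                                        
                                                                                        
                                                                                        


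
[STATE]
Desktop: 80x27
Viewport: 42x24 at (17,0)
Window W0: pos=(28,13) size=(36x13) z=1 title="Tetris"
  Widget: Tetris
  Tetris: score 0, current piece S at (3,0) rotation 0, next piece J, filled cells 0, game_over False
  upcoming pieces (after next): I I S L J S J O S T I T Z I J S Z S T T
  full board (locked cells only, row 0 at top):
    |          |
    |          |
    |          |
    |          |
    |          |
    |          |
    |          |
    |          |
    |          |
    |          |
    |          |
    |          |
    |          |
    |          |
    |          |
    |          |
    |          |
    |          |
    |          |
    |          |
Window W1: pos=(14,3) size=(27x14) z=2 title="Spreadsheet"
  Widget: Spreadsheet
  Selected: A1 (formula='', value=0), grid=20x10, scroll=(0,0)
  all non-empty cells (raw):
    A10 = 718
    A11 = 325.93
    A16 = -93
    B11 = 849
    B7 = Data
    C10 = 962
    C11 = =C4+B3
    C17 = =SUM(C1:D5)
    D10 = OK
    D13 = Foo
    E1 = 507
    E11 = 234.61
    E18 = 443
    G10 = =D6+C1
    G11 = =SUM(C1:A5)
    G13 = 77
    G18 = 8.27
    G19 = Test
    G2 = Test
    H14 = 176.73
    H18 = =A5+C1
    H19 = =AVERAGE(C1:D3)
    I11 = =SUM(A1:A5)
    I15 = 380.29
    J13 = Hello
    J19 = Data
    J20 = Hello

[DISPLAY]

                                          
                                          
                                          
━━━━━━━━━━━━━━━━━━━━━━━┓                  
preadsheet             ┃                  
───────────────────────┨                  
:                      ┃                  
     A       B       C ┃                  
-----------------------┃                  
1      [0]       0     ┃                  
2        0       0     ┃                  
3        0       0     ┃                  
4        0       0     ┃                  
5        0       0     ┃━━━━━━━━━━━━━━━━━━
6        0       0     ┃                  
7        0Data         ┃──────────────────
━━━━━━━━━━━━━━━━━━━━━━━┛ext:              
           ┃          │█                  
           ┃          │███                
           ┃          │                   
           ┃          │                   
           ┃          │                   
           ┃          │Score:             
           ┃          │0                  


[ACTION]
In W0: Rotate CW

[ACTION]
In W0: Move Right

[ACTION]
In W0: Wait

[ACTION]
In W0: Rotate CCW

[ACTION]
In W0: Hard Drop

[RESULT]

                                          
                                          
                                          
━━━━━━━━━━━━━━━━━━━━━━━┓                  
preadsheet             ┃                  
───────────────────────┨                  
:                      ┃                  
     A       B       C ┃                  
-----------------------┃                  
1      [0]       0     ┃                  
2        0       0     ┃                  
3        0       0     ┃                  
4        0       0     ┃                  
5        0       0     ┃━━━━━━━━━━━━━━━━━━
6        0       0     ┃                  
7        0Data         ┃──────────────────
━━━━━━━━━━━━━━━━━━━━━━━┛ext:              
           ┃          │████               
           ┃          │                   
           ┃          │                   
           ┃          │                   
           ┃          │                   
           ┃          │Score:             
           ┃     ░░   │0                  


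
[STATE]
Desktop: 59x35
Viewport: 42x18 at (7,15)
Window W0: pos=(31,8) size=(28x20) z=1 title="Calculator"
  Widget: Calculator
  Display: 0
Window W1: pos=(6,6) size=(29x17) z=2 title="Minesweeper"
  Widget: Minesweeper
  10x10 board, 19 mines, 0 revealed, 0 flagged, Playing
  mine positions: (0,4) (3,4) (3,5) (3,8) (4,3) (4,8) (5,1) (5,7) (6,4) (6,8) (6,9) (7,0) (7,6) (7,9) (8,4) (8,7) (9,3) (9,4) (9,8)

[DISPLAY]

■■■■■■■■■■                 ┃ │ 5 │ 6 │ × │
■■■■■■■■■■                 ┃─┼───┼───┼───┤
■■■■■■■■■■                 ┃ │ 2 │ 3 │ - │
■■■■■■■■■■                 ┃─┼───┼───┼───┤
                           ┃ │ . │ = │ + │
                           ┃─┼───┼───┼───┤
                           ┃ │ MC│ MR│ M+│
━━━━━━━━━━━━━━━━━━━━━━━━━━━┛─┴───┴───┴───┘
                        ┃                 
                        ┃                 
                        ┃                 
                        ┃                 
                        ┗━━━━━━━━━━━━━━━━━
                                          
                                          
                                          
                                          
                                          


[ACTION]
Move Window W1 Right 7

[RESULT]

      ┃■■■■■■■■■■                 ┃6 │ × │
      ┃■■■■■■■■■■                 ┃──┼───┤
      ┃■■■■■■■■■■                 ┃3 │ - │
      ┃■■■■■■■■■■                 ┃──┼───┤
      ┃                           ┃= │ + │
      ┃                           ┃──┼───┤
      ┃                           ┃MR│ M+│
      ┗━━━━━━━━━━━━━━━━━━━━━━━━━━━┛──┴───┘
                        ┃                 
                        ┃                 
                        ┃                 
                        ┃                 
                        ┗━━━━━━━━━━━━━━━━━
                                          
                                          
                                          
                                          
                                          


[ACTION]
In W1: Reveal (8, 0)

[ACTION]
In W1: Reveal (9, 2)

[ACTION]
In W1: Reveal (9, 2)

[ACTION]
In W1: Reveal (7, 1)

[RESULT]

      ┃■■■■■■■■■■                 ┃6 │ × │
      ┃■1■■■■■■■■                 ┃──┼───┤
      ┃1■■■■■■■■■                 ┃3 │ - │
      ┃■■1■■■■■■■                 ┃──┼───┤
      ┃                           ┃= │ + │
      ┃                           ┃──┼───┤
      ┃                           ┃MR│ M+│
      ┗━━━━━━━━━━━━━━━━━━━━━━━━━━━┛──┴───┘
                        ┃                 
                        ┃                 
                        ┃                 
                        ┃                 
                        ┗━━━━━━━━━━━━━━━━━
                                          
                                          
                                          
                                          
                                          


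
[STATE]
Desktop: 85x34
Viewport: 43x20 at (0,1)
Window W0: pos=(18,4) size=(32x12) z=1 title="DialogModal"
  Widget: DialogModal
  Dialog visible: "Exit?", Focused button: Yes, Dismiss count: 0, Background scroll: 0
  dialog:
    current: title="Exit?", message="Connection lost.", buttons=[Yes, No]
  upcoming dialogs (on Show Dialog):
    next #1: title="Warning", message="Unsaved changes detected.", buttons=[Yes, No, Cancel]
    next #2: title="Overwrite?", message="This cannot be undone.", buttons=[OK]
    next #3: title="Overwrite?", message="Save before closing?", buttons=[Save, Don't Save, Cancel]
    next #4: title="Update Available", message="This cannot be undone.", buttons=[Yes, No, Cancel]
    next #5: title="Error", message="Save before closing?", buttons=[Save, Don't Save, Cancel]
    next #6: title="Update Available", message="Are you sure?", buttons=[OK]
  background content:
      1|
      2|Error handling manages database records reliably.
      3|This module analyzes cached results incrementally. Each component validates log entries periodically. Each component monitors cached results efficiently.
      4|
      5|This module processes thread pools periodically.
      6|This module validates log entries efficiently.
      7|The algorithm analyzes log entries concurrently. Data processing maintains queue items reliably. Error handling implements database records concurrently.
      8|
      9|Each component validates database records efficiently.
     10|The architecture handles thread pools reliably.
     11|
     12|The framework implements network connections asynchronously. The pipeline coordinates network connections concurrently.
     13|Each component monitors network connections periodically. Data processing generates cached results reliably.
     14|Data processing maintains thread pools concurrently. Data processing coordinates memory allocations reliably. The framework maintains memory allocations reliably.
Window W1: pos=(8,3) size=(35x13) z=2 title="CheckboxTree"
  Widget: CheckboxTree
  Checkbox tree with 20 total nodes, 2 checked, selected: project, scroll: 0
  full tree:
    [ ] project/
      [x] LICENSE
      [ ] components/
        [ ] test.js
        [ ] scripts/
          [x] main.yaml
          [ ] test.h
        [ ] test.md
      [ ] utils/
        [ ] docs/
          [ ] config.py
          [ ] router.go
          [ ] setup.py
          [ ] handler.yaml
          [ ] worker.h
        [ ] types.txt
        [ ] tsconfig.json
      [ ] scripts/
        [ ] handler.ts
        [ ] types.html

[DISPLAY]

                                           
                                           
        ┏━━━━━━━━━━━━━━━━━━━━━━━━━━━━━━━━━┓
        ┃ CheckboxTree                    ┃
        ┠─────────────────────────────────┨
        ┃>[-] project/                    ┃
        ┃   [x] LICENSE                   ┃
        ┃   [-] components/               ┃
        ┃     [ ] test.js                 ┃
        ┃     [-] scripts/                ┃
        ┃       [x] main.yaml             ┃
        ┃       [ ] test.h                ┃
        ┃     [ ] test.md                 ┃
        ┃   [ ] utils/                    ┃
        ┗━━━━━━━━━━━━━━━━━━━━━━━━━━━━━━━━━┛
                                           
                                           
                                           
                                           
                                           


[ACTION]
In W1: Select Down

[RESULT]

                                           
                                           
        ┏━━━━━━━━━━━━━━━━━━━━━━━━━━━━━━━━━┓
        ┃ CheckboxTree                    ┃
        ┠─────────────────────────────────┨
        ┃ [-] project/                    ┃
        ┃>  [x] LICENSE                   ┃
        ┃   [-] components/               ┃
        ┃     [ ] test.js                 ┃
        ┃     [-] scripts/                ┃
        ┃       [x] main.yaml             ┃
        ┃       [ ] test.h                ┃
        ┃     [ ] test.md                 ┃
        ┃   [ ] utils/                    ┃
        ┗━━━━━━━━━━━━━━━━━━━━━━━━━━━━━━━━━┛
                                           
                                           
                                           
                                           
                                           


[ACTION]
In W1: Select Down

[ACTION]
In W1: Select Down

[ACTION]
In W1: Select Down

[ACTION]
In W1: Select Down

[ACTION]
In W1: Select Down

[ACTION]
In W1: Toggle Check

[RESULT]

                                           
                                           
        ┏━━━━━━━━━━━━━━━━━━━━━━━━━━━━━━━━━┓
        ┃ CheckboxTree                    ┃
        ┠─────────────────────────────────┨
        ┃ [-] project/                    ┃
        ┃   [x] LICENSE                   ┃
        ┃   [-] components/               ┃
        ┃     [ ] test.js                 ┃
        ┃     [x] scripts/                ┃
        ┃       [x] main.yaml             ┃
        ┃>      [x] test.h                ┃
        ┃     [ ] test.md                 ┃
        ┃   [ ] utils/                    ┃
        ┗━━━━━━━━━━━━━━━━━━━━━━━━━━━━━━━━━┛
                                           
                                           
                                           
                                           
                                           


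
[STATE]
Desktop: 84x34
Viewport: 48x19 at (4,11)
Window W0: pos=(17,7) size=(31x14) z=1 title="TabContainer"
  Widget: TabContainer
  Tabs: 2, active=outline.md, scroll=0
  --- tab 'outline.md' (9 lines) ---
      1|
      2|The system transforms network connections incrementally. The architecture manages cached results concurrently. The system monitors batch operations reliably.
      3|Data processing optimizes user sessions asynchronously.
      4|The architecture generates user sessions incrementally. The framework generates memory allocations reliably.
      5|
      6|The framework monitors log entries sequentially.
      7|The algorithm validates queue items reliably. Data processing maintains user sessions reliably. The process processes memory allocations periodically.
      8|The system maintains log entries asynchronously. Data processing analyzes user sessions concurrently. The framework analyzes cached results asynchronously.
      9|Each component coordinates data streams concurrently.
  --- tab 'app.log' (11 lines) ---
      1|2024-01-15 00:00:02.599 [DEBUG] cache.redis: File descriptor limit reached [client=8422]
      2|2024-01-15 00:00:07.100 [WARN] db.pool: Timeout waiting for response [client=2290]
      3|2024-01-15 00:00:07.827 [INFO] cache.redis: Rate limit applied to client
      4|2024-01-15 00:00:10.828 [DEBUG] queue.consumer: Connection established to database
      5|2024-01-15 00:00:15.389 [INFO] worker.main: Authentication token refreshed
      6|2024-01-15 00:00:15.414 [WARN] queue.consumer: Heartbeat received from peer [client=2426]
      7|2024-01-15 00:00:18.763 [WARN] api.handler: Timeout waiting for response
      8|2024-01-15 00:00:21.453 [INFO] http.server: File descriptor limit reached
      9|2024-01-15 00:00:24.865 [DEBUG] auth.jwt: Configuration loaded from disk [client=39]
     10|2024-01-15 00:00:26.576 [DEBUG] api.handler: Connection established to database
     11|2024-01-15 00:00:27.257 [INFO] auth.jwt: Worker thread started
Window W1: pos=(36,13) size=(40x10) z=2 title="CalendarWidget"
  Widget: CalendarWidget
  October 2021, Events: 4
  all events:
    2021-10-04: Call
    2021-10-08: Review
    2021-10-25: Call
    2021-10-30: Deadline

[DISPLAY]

             ┃─────────────────────────────┃    
             ┃                             ┃    
             ┃The system transfo┏━━━━━━━━━━━━━━━
             ┃Data processing op┃ CalendarWidget
             ┃The architecture g┠───────────────
             ┃                  ┃             Oc
             ┃The framework moni┃Mo Tu We Th Fr 
             ┃The algorithm vali┃             1 
             ┃The system maintai┃ 4*  5  6  7  8
             ┗━━━━━━━━━━━━━━━━━━┃11 12 13 14 15 
                                ┃18 19 20 21 22 
                                ┗━━━━━━━━━━━━━━━
                                                
                                                
                                                
                                                
                                                
                                                
                                                


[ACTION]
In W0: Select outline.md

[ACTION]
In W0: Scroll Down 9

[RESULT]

             ┃─────────────────────────────┃    
             ┃Each component coordinates da┃    
             ┃                  ┏━━━━━━━━━━━━━━━
             ┃                  ┃ CalendarWidget
             ┃                  ┠───────────────
             ┃                  ┃             Oc
             ┃                  ┃Mo Tu We Th Fr 
             ┃                  ┃             1 
             ┃                  ┃ 4*  5  6  7  8
             ┗━━━━━━━━━━━━━━━━━━┃11 12 13 14 15 
                                ┃18 19 20 21 22 
                                ┗━━━━━━━━━━━━━━━
                                                
                                                
                                                
                                                
                                                
                                                
                                                


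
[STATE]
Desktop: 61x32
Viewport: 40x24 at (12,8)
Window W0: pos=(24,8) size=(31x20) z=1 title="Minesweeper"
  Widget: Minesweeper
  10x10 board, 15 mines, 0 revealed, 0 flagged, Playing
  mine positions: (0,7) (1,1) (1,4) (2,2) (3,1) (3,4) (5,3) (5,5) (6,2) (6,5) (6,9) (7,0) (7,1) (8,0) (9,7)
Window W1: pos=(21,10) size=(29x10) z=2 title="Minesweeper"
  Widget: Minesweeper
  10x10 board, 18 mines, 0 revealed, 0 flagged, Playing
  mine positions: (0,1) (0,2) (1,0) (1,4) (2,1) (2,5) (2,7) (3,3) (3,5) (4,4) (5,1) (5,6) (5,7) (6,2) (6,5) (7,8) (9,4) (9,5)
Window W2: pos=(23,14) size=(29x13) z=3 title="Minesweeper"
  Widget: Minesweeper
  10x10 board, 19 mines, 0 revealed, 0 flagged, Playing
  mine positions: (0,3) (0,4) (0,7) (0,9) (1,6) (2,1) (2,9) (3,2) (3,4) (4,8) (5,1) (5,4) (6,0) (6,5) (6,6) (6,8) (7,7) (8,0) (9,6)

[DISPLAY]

            ┏━━━━━━━━━━━━━━━━━━━━━━━━━━━
            ┃ Minesweeper               
         ┏━━━━━━━━━━━━━━━━━━━━━━━━━━━┓──
         ┃ Minesweeper               ┃  
         ┠───────────────────────────┨  
         ┃■■■■■■■■■■                 ┃  
         ┃■┏━━━━━━━━━━━━━━━━━━━━━━━━━━━┓
         ┃■┃ Minesweeper               ┃
         ┃■┠───────────────────────────┨
         ┃■┃■■■■■■■■■■                 ┃
         ┃■┃■■■■■■■■■■                 ┃
         ┗━┃■■■■■■■■■■                 ┃
           ┃■■■■■■■■■■                 ┃
           ┃■■■■■■■■■■                 ┃
           ┃■■■■■■■■■■                 ┃
           ┃■■■■■■■■■■                 ┃
           ┃■■■■■■■■■■                 ┃
           ┃■■■■■■■■■■                 ┃
           ┗━━━━━━━━━━━━━━━━━━━━━━━━━━━┛
            ┗━━━━━━━━━━━━━━━━━━━━━━━━━━━
                                        
                                        
                                        
                                        


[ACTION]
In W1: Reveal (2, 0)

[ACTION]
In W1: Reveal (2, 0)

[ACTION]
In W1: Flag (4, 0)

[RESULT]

            ┏━━━━━━━━━━━━━━━━━━━━━━━━━━━
            ┃ Minesweeper               
         ┏━━━━━━━━━━━━━━━━━━━━━━━━━━━┓──
         ┃ Minesweeper               ┃  
         ┠───────────────────────────┨  
         ┃■■■■■■■■■■                 ┃  
         ┃■┏━━━━━━━━━━━━━━━━━━━━━━━━━━━┓
         ┃2┃ Minesweeper               ┃
         ┃■┠───────────────────────────┨
         ┃⚑┃■■■■■■■■■■                 ┃
         ┃■┃■■■■■■■■■■                 ┃
         ┗━┃■■■■■■■■■■                 ┃
           ┃■■■■■■■■■■                 ┃
           ┃■■■■■■■■■■                 ┃
           ┃■■■■■■■■■■                 ┃
           ┃■■■■■■■■■■                 ┃
           ┃■■■■■■■■■■                 ┃
           ┃■■■■■■■■■■                 ┃
           ┗━━━━━━━━━━━━━━━━━━━━━━━━━━━┛
            ┗━━━━━━━━━━━━━━━━━━━━━━━━━━━
                                        
                                        
                                        
                                        


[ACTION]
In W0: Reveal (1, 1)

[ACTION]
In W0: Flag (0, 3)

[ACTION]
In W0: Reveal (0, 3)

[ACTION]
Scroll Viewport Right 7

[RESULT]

     ┏━━━━━━━━━━━━━━━━━━━━━━━━━━━━━┓    
     ┃ Minesweeper                 ┃    
  ┏━━━━━━━━━━━━━━━━━━━━━━━━━━━┓────┨    
  ┃ Minesweeper               ┃    ┃    
  ┠───────────────────────────┨    ┃    
  ┃■■■■■■■■■■                 ┃    ┃    
  ┃■┏━━━━━━━━━━━━━━━━━━━━━━━━━━━┓  ┃    
  ┃2┃ Minesweeper               ┃  ┃    
  ┃■┠───────────────────────────┨  ┃    
  ┃⚑┃■■■■■■■■■■                 ┃  ┃    
  ┃■┃■■■■■■■■■■                 ┃  ┃    
  ┗━┃■■■■■■■■■■                 ┃  ┃    
    ┃■■■■■■■■■■                 ┃  ┃    
    ┃■■■■■■■■■■                 ┃  ┃    
    ┃■■■■■■■■■■                 ┃  ┃    
    ┃■■■■■■■■■■                 ┃  ┃    
    ┃■■■■■■■■■■                 ┃  ┃    
    ┃■■■■■■■■■■                 ┃  ┃    
    ┗━━━━━━━━━━━━━━━━━━━━━━━━━━━┛  ┃    
     ┗━━━━━━━━━━━━━━━━━━━━━━━━━━━━━┛    
                                        
                                        
                                        
                                        


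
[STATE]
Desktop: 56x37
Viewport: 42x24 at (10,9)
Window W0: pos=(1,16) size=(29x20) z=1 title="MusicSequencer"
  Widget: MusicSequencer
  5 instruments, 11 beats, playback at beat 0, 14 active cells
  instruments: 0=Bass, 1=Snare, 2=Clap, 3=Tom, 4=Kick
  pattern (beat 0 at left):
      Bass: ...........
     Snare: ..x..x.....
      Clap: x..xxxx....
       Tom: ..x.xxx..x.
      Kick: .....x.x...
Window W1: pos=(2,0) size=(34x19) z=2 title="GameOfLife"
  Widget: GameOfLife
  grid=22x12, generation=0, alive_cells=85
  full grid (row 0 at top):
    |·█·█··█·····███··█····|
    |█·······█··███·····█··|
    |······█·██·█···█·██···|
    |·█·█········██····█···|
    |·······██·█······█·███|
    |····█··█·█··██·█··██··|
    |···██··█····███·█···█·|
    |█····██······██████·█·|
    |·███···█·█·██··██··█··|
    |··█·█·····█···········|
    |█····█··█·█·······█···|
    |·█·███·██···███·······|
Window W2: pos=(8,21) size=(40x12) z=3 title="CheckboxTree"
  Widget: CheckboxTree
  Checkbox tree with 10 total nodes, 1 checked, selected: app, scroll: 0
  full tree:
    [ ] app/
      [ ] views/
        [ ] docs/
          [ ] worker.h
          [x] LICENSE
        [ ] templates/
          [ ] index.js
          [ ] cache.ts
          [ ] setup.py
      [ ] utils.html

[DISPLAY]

█·█··██·█··██··          ┃                
█····███·█···█·          ┃                
······██████·█·          ┃                
█·█·██··██··█··          ┃                
···█···········          ┃                
·█·█·······█···          ┃                
██···███·······          ┃                
                         ┃                
                         ┃                
━━━━━━━━━━━━━━━━━━━━━━━━━┛                
234567890          ┃                      
·········          ┃                      
━━━━━━━━━━━━━━━━━━━━━━━━━━━━━━━━━━━━━┓    
CheckboxTree                         ┃    
─────────────────────────────────────┨    
[-] app/                             ┃    
  [-] views/                         ┃    
    [-] docs/                        ┃    
      [ ] worker.h                   ┃    
      [x] LICENSE                    ┃    
    [ ] templates/                   ┃    
      [ ] index.js                   ┃    
      [ ] cache.ts                   ┃    
━━━━━━━━━━━━━━━━━━━━━━━━━━━━━━━━━━━━━┛    


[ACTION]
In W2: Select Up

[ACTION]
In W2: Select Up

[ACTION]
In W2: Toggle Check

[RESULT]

█·█··██·█··██··          ┃                
█····███·█···█·          ┃                
······██████·█·          ┃                
█·█·██··██··█··          ┃                
···█···········          ┃                
·█·█·······█···          ┃                
██···███·······          ┃                
                         ┃                
                         ┃                
━━━━━━━━━━━━━━━━━━━━━━━━━┛                
234567890          ┃                      
·········          ┃                      
━━━━━━━━━━━━━━━━━━━━━━━━━━━━━━━━━━━━━┓    
CheckboxTree                         ┃    
─────────────────────────────────────┨    
[x] app/                             ┃    
  [x] views/                         ┃    
    [x] docs/                        ┃    
      [x] worker.h                   ┃    
      [x] LICENSE                    ┃    
    [x] templates/                   ┃    
      [x] index.js                   ┃    
      [x] cache.ts                   ┃    
━━━━━━━━━━━━━━━━━━━━━━━━━━━━━━━━━━━━━┛    


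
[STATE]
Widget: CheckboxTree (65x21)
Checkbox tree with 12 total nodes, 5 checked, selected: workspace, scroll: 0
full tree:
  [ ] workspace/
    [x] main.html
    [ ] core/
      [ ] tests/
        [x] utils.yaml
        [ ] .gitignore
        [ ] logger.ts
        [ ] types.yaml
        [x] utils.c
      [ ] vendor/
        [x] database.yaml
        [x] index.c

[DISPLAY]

>[-] workspace/                                                  
   [x] main.html                                                 
   [-] core/                                                     
     [-] tests/                                                  
       [x] utils.yaml                                            
       [ ] .gitignore                                            
       [ ] logger.ts                                             
       [ ] types.yaml                                            
       [x] utils.c                                               
     [x] vendor/                                                 
       [x] database.yaml                                         
       [x] index.c                                               
                                                                 
                                                                 
                                                                 
                                                                 
                                                                 
                                                                 
                                                                 
                                                                 
                                                                 


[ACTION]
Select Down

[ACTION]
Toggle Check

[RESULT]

 [-] workspace/                                                  
>  [ ] main.html                                                 
   [-] core/                                                     
     [-] tests/                                                  
       [x] utils.yaml                                            
       [ ] .gitignore                                            
       [ ] logger.ts                                             
       [ ] types.yaml                                            
       [x] utils.c                                               
     [x] vendor/                                                 
       [x] database.yaml                                         
       [x] index.c                                               
                                                                 
                                                                 
                                                                 
                                                                 
                                                                 
                                                                 
                                                                 
                                                                 
                                                                 


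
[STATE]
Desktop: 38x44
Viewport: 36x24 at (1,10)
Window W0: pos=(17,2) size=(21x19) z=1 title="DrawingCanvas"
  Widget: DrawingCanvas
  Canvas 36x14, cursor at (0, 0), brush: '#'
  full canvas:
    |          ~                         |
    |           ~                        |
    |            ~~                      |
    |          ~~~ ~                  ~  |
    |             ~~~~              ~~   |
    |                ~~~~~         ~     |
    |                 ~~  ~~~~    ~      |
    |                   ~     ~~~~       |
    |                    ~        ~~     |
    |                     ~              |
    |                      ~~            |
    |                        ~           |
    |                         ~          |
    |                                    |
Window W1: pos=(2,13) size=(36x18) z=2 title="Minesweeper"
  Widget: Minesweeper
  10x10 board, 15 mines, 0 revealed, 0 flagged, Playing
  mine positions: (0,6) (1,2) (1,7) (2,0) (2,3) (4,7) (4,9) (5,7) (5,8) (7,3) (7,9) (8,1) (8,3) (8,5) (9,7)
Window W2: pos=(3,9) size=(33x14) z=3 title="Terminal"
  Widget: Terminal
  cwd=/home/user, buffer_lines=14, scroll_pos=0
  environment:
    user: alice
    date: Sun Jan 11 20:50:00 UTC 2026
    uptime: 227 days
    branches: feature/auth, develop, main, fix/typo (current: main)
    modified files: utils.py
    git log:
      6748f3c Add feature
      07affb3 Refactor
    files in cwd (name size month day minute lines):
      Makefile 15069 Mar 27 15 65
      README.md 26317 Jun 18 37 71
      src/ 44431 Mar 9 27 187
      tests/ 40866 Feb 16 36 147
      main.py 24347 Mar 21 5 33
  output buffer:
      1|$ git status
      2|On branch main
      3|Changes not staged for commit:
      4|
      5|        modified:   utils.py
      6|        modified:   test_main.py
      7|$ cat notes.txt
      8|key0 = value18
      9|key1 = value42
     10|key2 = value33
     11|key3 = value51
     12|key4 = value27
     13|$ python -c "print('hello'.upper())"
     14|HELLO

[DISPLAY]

  ┃ Terminal                      ┃~
  ┠───────────────────────────────┨~
  ┃$ git status                   ┃ 
 ┏┃On branch main                 ┃━
 ┃┃Changes not staged for commit: ┃ 
 ┠┃                               ┃─
 ┃┃        modified:   utils.py   ┃ 
 ┃┃        modified:   test_main.p┃ 
 ┃┃$ cat notes.txt                ┃ 
 ┃┃key0 = value18                 ┃ 
 ┃┃key1 = value42                 ┃ 
 ┃┃key2 = value33                 ┃ 
 ┃┗━━━━━━━━━━━━━━━━━━━━━━━━━━━━━━━┛ 
 ┃■■■■■■■■■■                        
 ┃■■■■■■■■■■                        
 ┃■■■■■■■■■■                        
 ┃                                  
 ┃                                  
 ┃                                  
 ┃                                  
 ┗━━━━━━━━━━━━━━━━━━━━━━━━━━━━━━━━━━
                                    
                                    
                                    


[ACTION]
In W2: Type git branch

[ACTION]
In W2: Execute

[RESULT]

  ┃ Terminal                      ┃~
  ┠───────────────────────────────┨~
  ┃key3 = value51                 ┃ 
 ┏┃key4 = value27                 ┃━
 ┃┃$ python -c "print('hello'.uppe┃ 
 ┠┃HELLO                          ┃─
 ┃┃$ git branch                   ┃ 
 ┃┃  feature/auth                 ┃ 
 ┃┃  develop                      ┃ 
 ┃┃* main                         ┃ 
 ┃┃  fix/typo                     ┃ 
 ┃┃$ █                            ┃ 
 ┃┗━━━━━━━━━━━━━━━━━━━━━━━━━━━━━━━┛ 
 ┃■■■■■■■■■■                        
 ┃■■■■■■■■■■                        
 ┃■■■■■■■■■■                        
 ┃                                  
 ┃                                  
 ┃                                  
 ┃                                  
 ┗━━━━━━━━━━━━━━━━━━━━━━━━━━━━━━━━━━
                                    
                                    
                                    


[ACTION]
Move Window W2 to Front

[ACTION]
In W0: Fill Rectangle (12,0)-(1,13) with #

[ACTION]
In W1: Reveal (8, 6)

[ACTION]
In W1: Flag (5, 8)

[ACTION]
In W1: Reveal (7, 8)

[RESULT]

  ┃ Terminal                      ┃~
  ┠───────────────────────────────┨~
  ┃key3 = value51                 ┃ 
 ┏┃key4 = value27                 ┃━
 ┃┃$ python -c "print('hello'.uppe┃ 
 ┠┃HELLO                          ┃─
 ┃┃$ git branch                   ┃ 
 ┃┃  feature/auth                 ┃ 
 ┃┃  develop                      ┃ 
 ┃┃* main                         ┃ 
 ┃┃  fix/typo                     ┃ 
 ┃┃$ █                            ┃ 
 ┃┗━━━━━━━━━━━━━━━━━━━━━━━━━━━━━━━┛ 
 ┃■■■■■■■■1■                        
 ┃■■■■■■2■■■                        
 ┃■■■■■■■■■■                        
 ┃                                  
 ┃                                  
 ┃                                  
 ┃                                  
 ┗━━━━━━━━━━━━━━━━━━━━━━━━━━━━━━━━━━
                                    
                                    
                                    
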